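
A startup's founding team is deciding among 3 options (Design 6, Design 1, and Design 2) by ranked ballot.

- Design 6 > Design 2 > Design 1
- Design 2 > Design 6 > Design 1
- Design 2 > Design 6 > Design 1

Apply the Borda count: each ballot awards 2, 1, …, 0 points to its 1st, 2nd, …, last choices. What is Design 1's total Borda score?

0

Borda scores:
  Design 6: 2 + 1 + 1 = 4
  Design 1: 0 + 0 + 0 = 0
  Design 2: 1 + 2 + 2 = 5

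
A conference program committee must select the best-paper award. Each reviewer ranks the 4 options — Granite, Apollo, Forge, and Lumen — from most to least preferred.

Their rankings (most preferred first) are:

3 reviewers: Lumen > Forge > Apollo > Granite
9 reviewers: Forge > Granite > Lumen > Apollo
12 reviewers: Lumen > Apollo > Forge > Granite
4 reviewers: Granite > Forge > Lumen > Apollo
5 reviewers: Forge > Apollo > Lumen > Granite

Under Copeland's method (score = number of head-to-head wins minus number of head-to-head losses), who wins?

Pairwise results:
  Granite vs Apollo: Apollo wins 20–13.
  Granite vs Forge: Forge wins 29–4.
  Granite vs Lumen: Lumen wins 20–13.
  Apollo vs Forge: Forge wins 21–12.
  Apollo vs Lumen: Lumen wins 28–5.
  Forge vs Lumen: Forge wins 18–15.
Copeland scores (wins − losses):
  Granite: 0 − 3 = -3
  Apollo: 1 − 2 = -1
  Forge: 3 − 0 = 3
  Lumen: 2 − 1 = 1
Forge has the best Copeland score.

Forge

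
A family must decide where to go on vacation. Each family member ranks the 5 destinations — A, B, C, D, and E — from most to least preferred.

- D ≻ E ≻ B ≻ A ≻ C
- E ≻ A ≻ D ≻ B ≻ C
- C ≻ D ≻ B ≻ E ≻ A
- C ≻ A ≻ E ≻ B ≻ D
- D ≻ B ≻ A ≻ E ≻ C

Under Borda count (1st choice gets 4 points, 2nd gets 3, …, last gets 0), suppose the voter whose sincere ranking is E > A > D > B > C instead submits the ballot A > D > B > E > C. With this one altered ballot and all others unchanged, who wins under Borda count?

Borda totals with the altered ballot: A 10, B 10, C 8, D 14, E 8.
The winner is unchanged: still D.

D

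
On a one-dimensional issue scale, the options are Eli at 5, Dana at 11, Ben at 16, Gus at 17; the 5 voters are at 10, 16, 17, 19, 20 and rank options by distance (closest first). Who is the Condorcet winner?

Gus

With single-peaked preferences on a line, the Condorcet winner is the candidate closest to the median voter.
The median voter (position 17) is closest to Gus at 17.
Check: Gus vs Eli — voters closer to Gus: 4 of 5.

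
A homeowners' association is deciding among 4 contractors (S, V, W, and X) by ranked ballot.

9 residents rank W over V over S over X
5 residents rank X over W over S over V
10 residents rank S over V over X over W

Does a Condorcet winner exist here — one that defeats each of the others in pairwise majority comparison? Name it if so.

Head-to-head results (24 voters total):
S vs V: S wins 15–9.
S vs W: W wins 14–10.
S vs X: S wins 19–5.
V vs W: W wins 14–10.
V vs X: V wins 19–5.
W vs X: X wins 15–9.
No candidate beats all others: S beats X beats W beats S, a majority cycle.

No Condorcet winner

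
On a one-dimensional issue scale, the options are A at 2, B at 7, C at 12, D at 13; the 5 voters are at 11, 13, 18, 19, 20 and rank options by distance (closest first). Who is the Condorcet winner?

D

With single-peaked preferences on a line, the Condorcet winner is the candidate closest to the median voter.
The median voter (position 18) is closest to D at 13.
Check: D vs A — voters closer to D: 5 of 5.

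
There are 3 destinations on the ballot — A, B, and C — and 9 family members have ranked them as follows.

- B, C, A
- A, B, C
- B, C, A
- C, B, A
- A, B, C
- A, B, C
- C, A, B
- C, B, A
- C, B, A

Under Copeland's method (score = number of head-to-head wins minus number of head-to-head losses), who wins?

B

Pairwise results:
  A vs B: B wins 5–4.
  A vs C: C wins 6–3.
  B vs C: B wins 5–4.
Copeland scores (wins − losses):
  A: 0 − 2 = -2
  B: 2 − 0 = 2
  C: 1 − 1 = 0
B has the best Copeland score.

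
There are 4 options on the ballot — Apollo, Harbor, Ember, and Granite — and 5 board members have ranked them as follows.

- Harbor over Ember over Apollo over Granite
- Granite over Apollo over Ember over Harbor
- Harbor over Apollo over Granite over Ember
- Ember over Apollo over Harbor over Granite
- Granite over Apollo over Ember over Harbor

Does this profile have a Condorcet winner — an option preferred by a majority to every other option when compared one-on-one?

Head-to-head results (5 voters total):
Apollo vs Harbor: Apollo wins 3–2.
Apollo vs Ember: Apollo wins 3–2.
Apollo vs Granite: Apollo wins 3–2.
Harbor vs Ember: Ember wins 3–2.
Harbor vs Granite: Harbor wins 3–2.
Ember vs Granite: Granite wins 3–2.
Apollo beats each rival — Harbor (3–2), Ember (3–2), Granite (3–2) — so Apollo is the Condorcet winner.

Yes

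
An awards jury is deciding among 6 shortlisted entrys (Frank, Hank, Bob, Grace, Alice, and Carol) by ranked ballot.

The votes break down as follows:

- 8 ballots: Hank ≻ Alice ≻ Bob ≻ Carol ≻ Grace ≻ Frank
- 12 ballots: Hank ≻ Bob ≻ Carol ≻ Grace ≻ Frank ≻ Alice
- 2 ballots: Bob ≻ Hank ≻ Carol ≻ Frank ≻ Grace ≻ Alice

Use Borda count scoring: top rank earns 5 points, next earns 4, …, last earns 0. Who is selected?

Borda scores:
  Frank: 8·0 + 12·1 + 2·2 = 16
  Hank: 8·5 + 12·5 + 2·4 = 108
  Bob: 8·3 + 12·4 + 2·5 = 82
  Grace: 8·1 + 12·2 + 2·1 = 34
  Alice: 8·4 + 12·0 + 2·0 = 32
  Carol: 8·2 + 12·3 + 2·3 = 58
Hank has the highest total.

Hank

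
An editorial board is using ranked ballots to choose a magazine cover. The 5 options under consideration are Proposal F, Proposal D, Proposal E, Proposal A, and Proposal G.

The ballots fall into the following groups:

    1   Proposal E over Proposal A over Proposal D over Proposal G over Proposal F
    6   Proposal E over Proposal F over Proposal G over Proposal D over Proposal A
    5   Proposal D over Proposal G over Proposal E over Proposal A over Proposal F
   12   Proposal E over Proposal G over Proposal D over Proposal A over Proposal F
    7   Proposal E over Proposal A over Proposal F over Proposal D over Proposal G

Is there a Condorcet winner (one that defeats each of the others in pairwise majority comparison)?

Head-to-head results (31 voters total):
Proposal F vs Proposal D: Proposal D wins 18–13.
Proposal F vs Proposal E: Proposal E wins 31–0.
Proposal F vs Proposal A: Proposal A wins 25–6.
Proposal F vs Proposal G: Proposal G wins 18–13.
Proposal D vs Proposal E: Proposal E wins 26–5.
Proposal D vs Proposal A: Proposal D wins 23–8.
Proposal D vs Proposal G: Proposal G wins 18–13.
Proposal E vs Proposal A: Proposal E wins 31–0.
Proposal E vs Proposal G: Proposal E wins 26–5.
Proposal A vs Proposal G: Proposal G wins 23–8.
Proposal E beats each rival — Proposal F (31–0), Proposal D (26–5), Proposal A (31–0), Proposal G (26–5) — so Proposal E is the Condorcet winner.

Yes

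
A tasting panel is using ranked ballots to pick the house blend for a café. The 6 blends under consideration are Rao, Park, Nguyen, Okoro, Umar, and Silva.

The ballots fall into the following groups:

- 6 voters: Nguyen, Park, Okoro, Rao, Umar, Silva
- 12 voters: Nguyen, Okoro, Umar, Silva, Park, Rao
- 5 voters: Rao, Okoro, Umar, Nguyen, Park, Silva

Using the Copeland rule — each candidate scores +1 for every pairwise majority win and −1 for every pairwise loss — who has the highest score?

Pairwise results:
  Rao vs Park: Park wins 18–5.
  Rao vs Nguyen: Nguyen wins 18–5.
  Rao vs Okoro: Okoro wins 18–5.
  Rao vs Umar: Umar wins 12–11.
  Rao vs Silva: Silva wins 12–11.
  Park vs Nguyen: Nguyen wins 23–0.
  Park vs Okoro: Okoro wins 17–6.
  Park vs Umar: Umar wins 17–6.
  Park vs Silva: Silva wins 12–11.
  Nguyen vs Okoro: Nguyen wins 18–5.
  Nguyen vs Umar: Nguyen wins 18–5.
  Nguyen vs Silva: Nguyen wins 23–0.
  Okoro vs Umar: Okoro wins 23–0.
  Okoro vs Silva: Okoro wins 23–0.
  Umar vs Silva: Umar wins 23–0.
Copeland scores (wins − losses):
  Rao: 0 − 5 = -5
  Park: 1 − 4 = -3
  Nguyen: 5 − 0 = 5
  Okoro: 4 − 1 = 3
  Umar: 3 − 2 = 1
  Silva: 2 − 3 = -1
Nguyen has the best Copeland score.

Nguyen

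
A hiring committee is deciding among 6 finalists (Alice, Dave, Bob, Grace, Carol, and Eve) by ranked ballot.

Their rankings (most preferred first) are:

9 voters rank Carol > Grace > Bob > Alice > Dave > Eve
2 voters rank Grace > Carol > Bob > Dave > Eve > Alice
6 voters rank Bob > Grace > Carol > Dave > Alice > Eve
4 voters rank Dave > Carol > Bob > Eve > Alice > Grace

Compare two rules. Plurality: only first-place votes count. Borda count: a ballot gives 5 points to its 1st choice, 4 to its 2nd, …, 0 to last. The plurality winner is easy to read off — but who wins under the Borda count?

Plurality first-place counts: Alice 0, Dave 4, Bob 6, Grace 2, Carol 9, Eve 0 → Carol.
Borda totals: Alice 28, Dave 45, Bob 75, Grace 70, Carol 87, Eve 10 → Carol.

Carol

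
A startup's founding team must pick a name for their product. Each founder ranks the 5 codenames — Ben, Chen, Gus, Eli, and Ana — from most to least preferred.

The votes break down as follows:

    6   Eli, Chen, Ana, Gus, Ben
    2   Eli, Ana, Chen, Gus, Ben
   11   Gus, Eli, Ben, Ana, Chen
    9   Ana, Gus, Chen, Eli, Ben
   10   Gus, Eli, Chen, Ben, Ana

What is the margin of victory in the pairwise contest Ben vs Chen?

16

Ballots ranking Ben above Chen: 11.
Ballots ranking Chen above Ben: 6+2+9+10 = 27.
Chen wins 27–11, a margin of 16.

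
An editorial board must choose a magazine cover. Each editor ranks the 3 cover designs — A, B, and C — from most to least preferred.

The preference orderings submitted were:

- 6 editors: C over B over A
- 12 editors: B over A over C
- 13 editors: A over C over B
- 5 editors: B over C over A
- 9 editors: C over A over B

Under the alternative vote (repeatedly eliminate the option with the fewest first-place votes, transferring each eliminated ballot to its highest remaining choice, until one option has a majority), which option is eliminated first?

Round 1: B 17, C 15, A 13. A has the fewest and is eliminated.
Round 2: C 28, B 17. C has a majority.

A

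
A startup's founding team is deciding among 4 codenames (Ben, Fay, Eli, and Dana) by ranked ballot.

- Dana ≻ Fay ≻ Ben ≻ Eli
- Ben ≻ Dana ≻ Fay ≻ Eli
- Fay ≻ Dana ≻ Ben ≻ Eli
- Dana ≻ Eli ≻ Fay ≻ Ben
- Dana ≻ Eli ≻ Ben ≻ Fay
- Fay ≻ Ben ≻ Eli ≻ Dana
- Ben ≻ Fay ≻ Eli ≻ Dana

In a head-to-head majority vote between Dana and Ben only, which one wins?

Ballots ranking Dana above Ben: 4.
Ballots ranking Ben above Dana: 3.
Dana wins the head-to-head, 4–3.

Dana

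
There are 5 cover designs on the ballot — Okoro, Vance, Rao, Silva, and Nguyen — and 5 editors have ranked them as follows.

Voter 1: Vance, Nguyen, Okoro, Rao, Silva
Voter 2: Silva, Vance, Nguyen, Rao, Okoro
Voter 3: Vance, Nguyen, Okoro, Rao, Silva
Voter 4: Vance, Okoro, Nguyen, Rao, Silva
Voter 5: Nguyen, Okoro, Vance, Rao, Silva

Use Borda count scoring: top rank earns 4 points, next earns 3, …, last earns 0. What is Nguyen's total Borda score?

14

Borda scores:
  Okoro: 2 + 0 + 2 + 3 + 3 = 10
  Vance: 4 + 3 + 4 + 4 + 2 = 17
  Rao: 1 + 1 + 1 + 1 + 1 = 5
  Silva: 0 + 4 + 0 + 0 + 0 = 4
  Nguyen: 3 + 2 + 3 + 2 + 4 = 14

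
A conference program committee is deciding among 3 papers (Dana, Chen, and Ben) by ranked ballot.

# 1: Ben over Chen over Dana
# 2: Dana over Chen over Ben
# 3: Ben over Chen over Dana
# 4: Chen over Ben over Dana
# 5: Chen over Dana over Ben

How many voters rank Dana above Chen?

Ballots ranking Dana above Chen: 1.
Ballots ranking Chen above Dana: 4.
So 1 of 5 voters prefer Dana to Chen.

1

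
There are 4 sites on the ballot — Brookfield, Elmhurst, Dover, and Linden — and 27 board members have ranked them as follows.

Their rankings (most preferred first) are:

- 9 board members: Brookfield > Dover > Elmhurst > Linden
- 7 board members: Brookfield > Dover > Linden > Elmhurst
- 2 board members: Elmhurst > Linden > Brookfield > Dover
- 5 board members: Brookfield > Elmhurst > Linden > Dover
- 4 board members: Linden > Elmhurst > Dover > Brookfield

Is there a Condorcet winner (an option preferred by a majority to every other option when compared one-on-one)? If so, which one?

Head-to-head results (27 voters total):
Brookfield vs Elmhurst: Brookfield wins 21–6.
Brookfield vs Dover: Brookfield wins 23–4.
Brookfield vs Linden: Brookfield wins 21–6.
Elmhurst vs Dover: Dover wins 16–11.
Elmhurst vs Linden: Elmhurst wins 16–11.
Dover vs Linden: Dover wins 16–11.
Brookfield beats each rival — Elmhurst (21–6), Dover (23–4), Linden (21–6) — so Brookfield is the Condorcet winner.

Brookfield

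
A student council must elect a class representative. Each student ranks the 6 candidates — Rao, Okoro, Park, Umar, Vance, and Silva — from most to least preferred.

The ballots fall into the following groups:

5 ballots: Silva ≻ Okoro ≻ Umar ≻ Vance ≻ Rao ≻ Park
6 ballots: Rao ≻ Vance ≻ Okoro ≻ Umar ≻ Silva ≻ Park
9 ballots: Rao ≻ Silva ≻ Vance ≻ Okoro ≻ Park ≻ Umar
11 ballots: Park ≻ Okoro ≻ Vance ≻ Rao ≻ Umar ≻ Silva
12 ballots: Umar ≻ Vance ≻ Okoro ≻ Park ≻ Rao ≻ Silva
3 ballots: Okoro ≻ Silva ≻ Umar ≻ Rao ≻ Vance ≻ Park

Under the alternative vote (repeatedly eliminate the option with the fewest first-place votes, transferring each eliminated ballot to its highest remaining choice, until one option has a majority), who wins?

Rao

Round 1: Rao 15, Umar 12, Park 11, Silva 5, Okoro 3, Vance 0. Vance has the fewest and is eliminated.
Round 2: Rao 15, Umar 12, Park 11, Silva 5, Okoro 3. Okoro has the fewest and is eliminated.
Round 3: Rao 15, Umar 12, Park 11, Silva 8. Silva has the fewest and is eliminated.
Round 4: Umar 20, Rao 15, Park 11. Park has the fewest and is eliminated.
Round 5: Rao 26, Umar 20. Rao has a majority.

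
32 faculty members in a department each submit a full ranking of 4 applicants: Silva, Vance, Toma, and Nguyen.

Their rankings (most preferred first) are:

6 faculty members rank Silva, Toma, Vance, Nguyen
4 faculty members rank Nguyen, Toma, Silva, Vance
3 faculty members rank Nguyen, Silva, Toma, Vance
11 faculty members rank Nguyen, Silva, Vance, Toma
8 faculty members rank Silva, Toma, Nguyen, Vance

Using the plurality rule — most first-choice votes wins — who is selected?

First-place vote totals:
  Silva: 14
  Vance: 0
  Toma: 0
  Nguyen: 18
Nguyen has the most first-place votes.

Nguyen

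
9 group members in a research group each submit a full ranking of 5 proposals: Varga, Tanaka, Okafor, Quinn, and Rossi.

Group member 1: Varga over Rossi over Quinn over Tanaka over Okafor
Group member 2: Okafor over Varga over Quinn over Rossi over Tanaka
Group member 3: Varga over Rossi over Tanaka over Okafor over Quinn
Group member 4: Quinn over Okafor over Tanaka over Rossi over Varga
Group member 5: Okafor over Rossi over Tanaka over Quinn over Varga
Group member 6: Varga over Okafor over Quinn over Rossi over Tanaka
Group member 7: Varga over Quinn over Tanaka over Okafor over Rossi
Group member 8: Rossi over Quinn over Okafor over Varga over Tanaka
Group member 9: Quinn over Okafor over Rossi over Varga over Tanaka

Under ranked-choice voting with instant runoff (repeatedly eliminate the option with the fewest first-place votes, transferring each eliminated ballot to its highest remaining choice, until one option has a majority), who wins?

Round 1: Varga 4, Okafor 2, Quinn 2, Rossi 1, Tanaka 0. Tanaka has the fewest and is eliminated.
Round 2: Varga 4, Okafor 2, Quinn 2, Rossi 1. Rossi has the fewest and is eliminated.
Round 3: Varga 4, Quinn 3, Okafor 2. Okafor has the fewest and is eliminated.
Round 4: Varga 5, Quinn 4. Varga has a majority.

Varga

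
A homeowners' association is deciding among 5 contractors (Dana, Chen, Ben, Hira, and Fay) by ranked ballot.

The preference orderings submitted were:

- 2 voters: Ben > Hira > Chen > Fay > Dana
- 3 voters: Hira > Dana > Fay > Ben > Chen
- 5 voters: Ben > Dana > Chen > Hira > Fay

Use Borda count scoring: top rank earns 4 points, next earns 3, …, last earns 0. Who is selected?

Borda scores:
  Dana: 2·0 + 3·3 + 5·3 = 24
  Chen: 2·2 + 3·0 + 5·2 = 14
  Ben: 2·4 + 3·1 + 5·4 = 31
  Hira: 2·3 + 3·4 + 5·1 = 23
  Fay: 2·1 + 3·2 + 5·0 = 8
Ben has the highest total.

Ben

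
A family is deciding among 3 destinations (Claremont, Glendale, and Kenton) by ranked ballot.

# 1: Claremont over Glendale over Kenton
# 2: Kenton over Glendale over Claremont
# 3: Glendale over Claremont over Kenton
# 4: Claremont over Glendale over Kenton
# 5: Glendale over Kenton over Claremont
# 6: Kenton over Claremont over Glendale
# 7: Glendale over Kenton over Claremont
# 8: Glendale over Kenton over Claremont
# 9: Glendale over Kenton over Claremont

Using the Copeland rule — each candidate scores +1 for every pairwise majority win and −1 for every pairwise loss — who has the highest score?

Pairwise results:
  Claremont vs Glendale: Glendale wins 6–3.
  Claremont vs Kenton: Kenton wins 6–3.
  Glendale vs Kenton: Glendale wins 7–2.
Copeland scores (wins − losses):
  Claremont: 0 − 2 = -2
  Glendale: 2 − 0 = 2
  Kenton: 1 − 1 = 0
Glendale has the best Copeland score.

Glendale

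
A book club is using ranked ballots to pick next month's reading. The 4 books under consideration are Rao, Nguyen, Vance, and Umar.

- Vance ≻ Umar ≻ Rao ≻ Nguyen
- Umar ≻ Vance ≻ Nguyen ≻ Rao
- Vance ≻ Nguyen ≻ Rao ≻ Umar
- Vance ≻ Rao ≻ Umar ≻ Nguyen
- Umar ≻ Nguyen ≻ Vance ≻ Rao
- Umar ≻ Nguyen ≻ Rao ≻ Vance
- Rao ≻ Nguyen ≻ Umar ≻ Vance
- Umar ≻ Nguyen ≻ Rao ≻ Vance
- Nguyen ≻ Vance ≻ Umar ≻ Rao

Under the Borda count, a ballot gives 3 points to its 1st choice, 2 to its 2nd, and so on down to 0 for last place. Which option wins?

Borda scores:
  Rao: 1 + 0 + 1 + 2 + 0 + 1 + 3 + 1 + 0 = 9
  Nguyen: 0 + 1 + 2 + 0 + 2 + 2 + 2 + 2 + 3 = 14
  Vance: 3 + 2 + 3 + 3 + 1 + 0 + 0 + 0 + 2 = 14
  Umar: 2 + 3 + 0 + 1 + 3 + 3 + 1 + 3 + 1 = 17
Umar has the highest total.

Umar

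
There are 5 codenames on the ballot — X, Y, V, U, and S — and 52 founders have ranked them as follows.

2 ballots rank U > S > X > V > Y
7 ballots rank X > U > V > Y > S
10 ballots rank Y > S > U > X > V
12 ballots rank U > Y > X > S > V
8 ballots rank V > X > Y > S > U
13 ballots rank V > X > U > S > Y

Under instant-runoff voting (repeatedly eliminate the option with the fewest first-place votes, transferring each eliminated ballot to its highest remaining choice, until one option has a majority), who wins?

U

Round 1: V 21, U 14, Y 10, X 7, S 0. S has the fewest and is eliminated.
Round 2: V 21, U 14, Y 10, X 7. X has the fewest and is eliminated.
Round 3: V 21, U 21, Y 10. Y has the fewest and is eliminated.
Round 4: U 31, V 21. U has a majority.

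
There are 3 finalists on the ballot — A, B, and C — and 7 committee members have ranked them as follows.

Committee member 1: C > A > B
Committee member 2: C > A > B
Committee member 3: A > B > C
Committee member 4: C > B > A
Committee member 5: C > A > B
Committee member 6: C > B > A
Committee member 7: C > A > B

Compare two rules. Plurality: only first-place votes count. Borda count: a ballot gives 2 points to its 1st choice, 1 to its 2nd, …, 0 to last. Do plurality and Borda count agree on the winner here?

Plurality first-place counts: A 1, B 0, C 6 → C.
Borda totals: A 6, B 3, C 12 → C.
The two rules agree on C.

Yes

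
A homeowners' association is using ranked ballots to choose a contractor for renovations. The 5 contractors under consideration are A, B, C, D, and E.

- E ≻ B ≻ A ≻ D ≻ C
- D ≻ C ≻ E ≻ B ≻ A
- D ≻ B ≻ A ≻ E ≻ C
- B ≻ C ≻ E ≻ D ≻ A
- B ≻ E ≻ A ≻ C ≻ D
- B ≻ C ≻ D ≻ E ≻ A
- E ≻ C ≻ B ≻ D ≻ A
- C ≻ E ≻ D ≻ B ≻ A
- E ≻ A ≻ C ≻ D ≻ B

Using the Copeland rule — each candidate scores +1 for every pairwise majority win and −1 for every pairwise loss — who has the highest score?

Pairwise results:
  A vs B: B wins 8–1.
  A vs C: C wins 5–4.
  A vs D: D wins 6–3.
  A vs E: E wins 8–1.
  B vs C: B wins 5–4.
  B vs D: B wins 5–4.
  B vs E: E wins 5–4.
  C vs D: C wins 6–3.
  C vs E: E wins 5–4.
  D vs E: E wins 6–3.
Copeland scores (wins − losses):
  A: 0 − 4 = -4
  B: 3 − 1 = 2
  C: 2 − 2 = 0
  D: 1 − 3 = -2
  E: 4 − 0 = 4
E has the best Copeland score.

E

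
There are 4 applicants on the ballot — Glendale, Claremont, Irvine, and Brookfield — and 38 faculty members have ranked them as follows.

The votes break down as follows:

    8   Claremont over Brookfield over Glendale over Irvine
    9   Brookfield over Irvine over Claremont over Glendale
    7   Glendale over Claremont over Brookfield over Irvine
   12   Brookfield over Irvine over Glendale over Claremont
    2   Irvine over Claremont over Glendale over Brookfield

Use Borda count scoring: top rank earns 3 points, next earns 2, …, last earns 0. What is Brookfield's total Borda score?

Borda scores:
  Glendale: 8·1 + 9·0 + 7·3 + 12·1 + 2·1 = 43
  Claremont: 8·3 + 9·1 + 7·2 + 12·0 + 2·2 = 51
  Irvine: 8·0 + 9·2 + 7·0 + 12·2 + 2·3 = 48
  Brookfield: 8·2 + 9·3 + 7·1 + 12·3 + 2·0 = 86

86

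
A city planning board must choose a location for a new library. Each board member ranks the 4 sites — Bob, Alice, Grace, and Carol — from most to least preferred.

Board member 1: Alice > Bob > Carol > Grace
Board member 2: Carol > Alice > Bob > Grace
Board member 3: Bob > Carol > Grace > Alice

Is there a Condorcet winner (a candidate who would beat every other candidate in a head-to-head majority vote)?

No

Head-to-head results (3 voters total):
Bob vs Alice: Alice wins 2–1.
Bob vs Grace: Bob wins 3–0.
Bob vs Carol: Bob wins 2–1.
Alice vs Grace: Alice wins 2–1.
Alice vs Carol: Carol wins 2–1.
Grace vs Carol: Carol wins 3–0.
No candidate beats all others: Bob beats Carol beats Alice beats Bob, a majority cycle.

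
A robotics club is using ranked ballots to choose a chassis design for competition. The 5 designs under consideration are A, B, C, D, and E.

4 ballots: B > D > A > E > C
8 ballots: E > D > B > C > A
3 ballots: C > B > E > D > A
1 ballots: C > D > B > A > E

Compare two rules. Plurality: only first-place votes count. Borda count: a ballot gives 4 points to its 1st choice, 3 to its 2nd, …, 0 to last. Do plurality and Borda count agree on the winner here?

No

Plurality first-place counts: A 0, B 4, C 4, D 0, E 8 → E.
Borda totals: A 9, B 43, C 24, D 42, E 42 → B.
The two rules disagree: plurality picks E, Borda picks B.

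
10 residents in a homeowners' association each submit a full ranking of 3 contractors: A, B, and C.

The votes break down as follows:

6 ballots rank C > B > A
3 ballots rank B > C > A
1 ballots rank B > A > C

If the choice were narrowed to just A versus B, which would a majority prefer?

Ballots ranking A above B: 0.
Ballots ranking B above A: 6+3+1 = 10.
B wins the head-to-head, 10–0.

B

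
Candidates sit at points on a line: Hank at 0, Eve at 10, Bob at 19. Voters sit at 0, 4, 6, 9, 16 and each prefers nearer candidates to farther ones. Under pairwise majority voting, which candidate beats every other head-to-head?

With single-peaked preferences on a line, the Condorcet winner is the candidate closest to the median voter.
The median voter (position 6) is closest to Eve at 10.
Check: Eve vs Bob — voters closer to Eve: 4 of 5.

Eve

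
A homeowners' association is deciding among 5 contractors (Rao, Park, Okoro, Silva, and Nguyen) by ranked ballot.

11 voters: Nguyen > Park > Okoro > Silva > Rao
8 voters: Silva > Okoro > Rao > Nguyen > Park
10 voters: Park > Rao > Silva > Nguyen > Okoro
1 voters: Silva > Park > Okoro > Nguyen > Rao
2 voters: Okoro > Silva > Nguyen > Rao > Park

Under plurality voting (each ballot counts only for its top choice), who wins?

First-place vote totals:
  Rao: 0
  Park: 10
  Okoro: 2
  Silva: 9
  Nguyen: 11
Nguyen has the most first-place votes.

Nguyen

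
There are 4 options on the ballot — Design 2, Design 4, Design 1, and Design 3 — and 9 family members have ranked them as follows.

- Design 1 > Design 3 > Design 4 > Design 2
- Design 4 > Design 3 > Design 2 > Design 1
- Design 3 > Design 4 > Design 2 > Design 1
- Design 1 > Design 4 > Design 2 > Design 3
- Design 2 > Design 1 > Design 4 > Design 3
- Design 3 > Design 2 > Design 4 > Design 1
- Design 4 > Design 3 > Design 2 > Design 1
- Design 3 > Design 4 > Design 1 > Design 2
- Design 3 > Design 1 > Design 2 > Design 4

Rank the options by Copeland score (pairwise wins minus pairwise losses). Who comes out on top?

Pairwise results:
  Design 2 vs Design 4: Design 4 wins 6–3.
  Design 2 vs Design 1: Design 2 wins 5–4.
  Design 2 vs Design 3: Design 3 wins 7–2.
  Design 4 vs Design 1: Design 4 wins 5–4.
  Design 4 vs Design 3: Design 3 wins 5–4.
  Design 1 vs Design 3: Design 3 wins 6–3.
Copeland scores (wins − losses):
  Design 2: 1 − 2 = -1
  Design 4: 2 − 1 = 1
  Design 1: 0 − 3 = -3
  Design 3: 3 − 0 = 3
Design 3 has the best Copeland score.

Design 3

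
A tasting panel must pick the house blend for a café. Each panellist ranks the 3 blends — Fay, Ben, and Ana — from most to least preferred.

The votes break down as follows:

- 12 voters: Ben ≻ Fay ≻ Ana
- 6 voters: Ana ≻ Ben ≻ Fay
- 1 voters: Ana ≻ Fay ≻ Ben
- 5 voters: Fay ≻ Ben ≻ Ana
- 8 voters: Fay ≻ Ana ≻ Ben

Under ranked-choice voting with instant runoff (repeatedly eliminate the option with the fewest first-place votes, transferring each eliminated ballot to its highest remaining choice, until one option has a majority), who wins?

Ben

Round 1: Fay 13, Ben 12, Ana 7. Ana has the fewest and is eliminated.
Round 2: Ben 18, Fay 14. Ben has a majority.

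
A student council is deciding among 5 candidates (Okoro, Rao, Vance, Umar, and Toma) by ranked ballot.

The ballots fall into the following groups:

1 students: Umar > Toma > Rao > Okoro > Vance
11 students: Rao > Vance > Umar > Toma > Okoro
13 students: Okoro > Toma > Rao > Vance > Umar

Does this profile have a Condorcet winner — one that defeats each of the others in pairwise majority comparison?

Yes

Head-to-head results (25 voters total):
Okoro vs Rao: Okoro wins 13–12.
Okoro vs Vance: Okoro wins 14–11.
Okoro vs Umar: Okoro wins 13–12.
Okoro vs Toma: Okoro wins 13–12.
Rao vs Vance: Rao wins 25–0.
Rao vs Umar: Rao wins 24–1.
Rao vs Toma: Toma wins 14–11.
Vance vs Umar: Vance wins 24–1.
Vance vs Toma: Toma wins 14–11.
Umar vs Toma: Toma wins 13–12.
Okoro beats each rival — Rao (13–12), Vance (14–11), Umar (13–12), Toma (13–12) — so Okoro is the Condorcet winner.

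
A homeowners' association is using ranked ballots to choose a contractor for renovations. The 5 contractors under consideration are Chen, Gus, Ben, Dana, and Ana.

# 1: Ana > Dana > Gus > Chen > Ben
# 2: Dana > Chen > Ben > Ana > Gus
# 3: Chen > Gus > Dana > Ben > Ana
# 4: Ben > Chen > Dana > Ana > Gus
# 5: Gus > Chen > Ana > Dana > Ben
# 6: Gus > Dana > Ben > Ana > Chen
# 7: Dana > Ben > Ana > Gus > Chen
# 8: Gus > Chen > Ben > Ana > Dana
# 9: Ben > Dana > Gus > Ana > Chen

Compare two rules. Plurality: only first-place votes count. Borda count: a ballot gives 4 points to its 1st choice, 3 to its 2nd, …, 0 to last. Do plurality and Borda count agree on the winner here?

Plurality first-place counts: Chen 1, Gus 3, Ben 2, Dana 2, Ana 1 → Gus.
Borda totals: Chen 17, Gus 20, Ben 18, Dana 22, Ana 13 → Dana.
The two rules disagree: plurality picks Gus, Borda picks Dana.

No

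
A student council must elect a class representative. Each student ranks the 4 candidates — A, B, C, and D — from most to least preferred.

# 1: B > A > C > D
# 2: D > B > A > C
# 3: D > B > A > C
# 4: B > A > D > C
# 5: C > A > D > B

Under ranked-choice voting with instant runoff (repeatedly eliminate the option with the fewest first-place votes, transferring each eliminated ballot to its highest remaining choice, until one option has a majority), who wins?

D

Round 1: B 2, D 2, C 1, A 0. A has the fewest and is eliminated.
Round 2: B 2, D 2, C 1. C has the fewest and is eliminated.
Round 3: D 3, B 2. D has a majority.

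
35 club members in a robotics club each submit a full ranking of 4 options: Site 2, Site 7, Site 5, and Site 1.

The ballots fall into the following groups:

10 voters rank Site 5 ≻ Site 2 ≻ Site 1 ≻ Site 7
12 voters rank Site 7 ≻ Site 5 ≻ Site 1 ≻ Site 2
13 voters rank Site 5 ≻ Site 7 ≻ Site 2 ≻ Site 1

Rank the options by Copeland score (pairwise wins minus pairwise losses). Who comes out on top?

Site 5

Pairwise results:
  Site 2 vs Site 7: Site 7 wins 25–10.
  Site 2 vs Site 5: Site 5 wins 35–0.
  Site 2 vs Site 1: Site 2 wins 23–12.
  Site 7 vs Site 5: Site 5 wins 23–12.
  Site 7 vs Site 1: Site 7 wins 25–10.
  Site 5 vs Site 1: Site 5 wins 35–0.
Copeland scores (wins − losses):
  Site 2: 1 − 2 = -1
  Site 7: 2 − 1 = 1
  Site 5: 3 − 0 = 3
  Site 1: 0 − 3 = -3
Site 5 has the best Copeland score.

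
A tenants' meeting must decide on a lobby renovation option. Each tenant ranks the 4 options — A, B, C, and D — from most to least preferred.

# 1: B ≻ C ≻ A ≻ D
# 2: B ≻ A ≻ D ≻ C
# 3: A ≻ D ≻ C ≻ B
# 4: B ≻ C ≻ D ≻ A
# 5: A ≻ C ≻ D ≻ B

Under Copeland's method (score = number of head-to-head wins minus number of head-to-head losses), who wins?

Pairwise results:
  A vs B: B wins 3–2.
  A vs C: A wins 3–2.
  A vs D: A wins 4–1.
  B vs C: B wins 3–2.
  B vs D: B wins 3–2.
  C vs D: C wins 3–2.
Copeland scores (wins − losses):
  A: 2 − 1 = 1
  B: 3 − 0 = 3
  C: 1 − 2 = -1
  D: 0 − 3 = -3
B has the best Copeland score.

B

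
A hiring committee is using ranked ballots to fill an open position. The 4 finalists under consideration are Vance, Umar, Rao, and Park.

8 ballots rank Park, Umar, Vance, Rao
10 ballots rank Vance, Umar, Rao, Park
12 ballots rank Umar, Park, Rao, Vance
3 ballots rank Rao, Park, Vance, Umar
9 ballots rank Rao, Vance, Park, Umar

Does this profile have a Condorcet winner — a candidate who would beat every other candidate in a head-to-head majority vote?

Head-to-head results (42 voters total):
Vance vs Umar: Vance wins 22–20.
Vance vs Rao: Rao wins 24–18.
Vance vs Park: Park wins 23–19.
Umar vs Rao: Umar wins 30–12.
Umar vs Park: Umar wins 22–20.
Rao vs Park: Rao wins 22–20.
No candidate beats all others: Vance beats Umar beats Rao beats Vance, a majority cycle.

No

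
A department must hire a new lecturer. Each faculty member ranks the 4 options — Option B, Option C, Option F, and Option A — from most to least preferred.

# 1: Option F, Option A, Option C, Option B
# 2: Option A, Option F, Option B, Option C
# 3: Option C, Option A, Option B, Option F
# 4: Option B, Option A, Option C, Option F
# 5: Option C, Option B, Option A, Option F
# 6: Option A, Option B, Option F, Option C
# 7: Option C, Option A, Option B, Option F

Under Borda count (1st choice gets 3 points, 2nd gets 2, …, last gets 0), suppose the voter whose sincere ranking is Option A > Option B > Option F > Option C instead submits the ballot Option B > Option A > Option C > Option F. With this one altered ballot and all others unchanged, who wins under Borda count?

Borda totals with the altered ballot: Option B 11, Option C 12, Option F 5, Option A 14.
The winner is unchanged: still Option A.

Option A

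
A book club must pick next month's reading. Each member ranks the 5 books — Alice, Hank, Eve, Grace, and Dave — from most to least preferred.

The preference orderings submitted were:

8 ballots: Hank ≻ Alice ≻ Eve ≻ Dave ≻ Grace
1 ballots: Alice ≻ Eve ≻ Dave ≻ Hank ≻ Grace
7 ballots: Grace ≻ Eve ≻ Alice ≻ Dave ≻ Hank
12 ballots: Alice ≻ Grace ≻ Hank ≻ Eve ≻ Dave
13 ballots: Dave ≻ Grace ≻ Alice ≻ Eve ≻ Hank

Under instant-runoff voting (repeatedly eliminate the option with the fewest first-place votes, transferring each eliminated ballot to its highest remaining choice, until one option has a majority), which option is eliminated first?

Round 1: Alice 13, Dave 13, Hank 8, Grace 7, Eve 0. Eve has the fewest and is eliminated.
Round 2: Alice 13, Dave 13, Hank 8, Grace 7. Grace has the fewest and is eliminated.
Round 3: Alice 20, Dave 13, Hank 8. Hank has the fewest and is eliminated.
Round 4: Alice 28, Dave 13. Alice has a majority.

Eve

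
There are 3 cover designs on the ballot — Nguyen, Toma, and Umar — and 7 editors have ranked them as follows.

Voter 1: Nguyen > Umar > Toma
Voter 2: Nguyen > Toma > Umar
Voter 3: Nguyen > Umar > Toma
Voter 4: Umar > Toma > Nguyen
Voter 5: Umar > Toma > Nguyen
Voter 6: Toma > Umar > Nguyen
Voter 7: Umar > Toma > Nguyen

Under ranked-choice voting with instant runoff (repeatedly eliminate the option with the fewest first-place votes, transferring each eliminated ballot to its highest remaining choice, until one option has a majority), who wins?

Round 1: Nguyen 3, Umar 3, Toma 1. Toma has the fewest and is eliminated.
Round 2: Umar 4, Nguyen 3. Umar has a majority.

Umar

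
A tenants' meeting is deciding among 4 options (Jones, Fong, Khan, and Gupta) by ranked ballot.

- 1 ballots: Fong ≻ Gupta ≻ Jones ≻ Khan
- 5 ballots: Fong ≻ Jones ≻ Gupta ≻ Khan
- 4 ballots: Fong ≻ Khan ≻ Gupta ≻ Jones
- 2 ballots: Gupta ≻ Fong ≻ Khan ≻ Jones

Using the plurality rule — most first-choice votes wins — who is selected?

First-place vote totals:
  Jones: 0
  Fong: 10
  Khan: 0
  Gupta: 2
Fong has the most first-place votes.

Fong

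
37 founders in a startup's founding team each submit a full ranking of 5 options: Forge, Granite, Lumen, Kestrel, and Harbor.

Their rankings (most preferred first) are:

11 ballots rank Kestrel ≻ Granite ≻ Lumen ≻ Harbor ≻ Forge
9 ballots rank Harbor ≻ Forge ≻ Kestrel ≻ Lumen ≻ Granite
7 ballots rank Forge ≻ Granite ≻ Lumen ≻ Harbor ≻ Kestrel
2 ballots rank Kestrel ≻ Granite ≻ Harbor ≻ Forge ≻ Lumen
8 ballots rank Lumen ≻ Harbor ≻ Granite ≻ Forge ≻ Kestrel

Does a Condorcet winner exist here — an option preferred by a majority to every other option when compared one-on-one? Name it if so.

Head-to-head results (37 voters total):
Forge vs Granite: Granite wins 21–16.
Forge vs Lumen: Lumen wins 19–18.
Forge vs Kestrel: Forge wins 24–13.
Forge vs Harbor: Harbor wins 30–7.
Granite vs Lumen: Granite wins 20–17.
Granite vs Kestrel: Kestrel wins 22–15.
Granite vs Harbor: Granite wins 20–17.
Lumen vs Kestrel: Kestrel wins 22–15.
Lumen vs Harbor: Lumen wins 26–11.
Kestrel vs Harbor: Harbor wins 24–13.
No candidate beats all others: Forge beats Kestrel beats Granite beats Forge, a majority cycle.

None — there is no Condorcet winner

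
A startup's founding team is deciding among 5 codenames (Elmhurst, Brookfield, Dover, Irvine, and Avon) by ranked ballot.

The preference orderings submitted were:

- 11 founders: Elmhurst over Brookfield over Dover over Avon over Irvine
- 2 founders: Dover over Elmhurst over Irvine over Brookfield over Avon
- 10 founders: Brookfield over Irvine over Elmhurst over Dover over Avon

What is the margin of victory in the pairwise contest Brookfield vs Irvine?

Ballots ranking Brookfield above Irvine: 11+10 = 21.
Ballots ranking Irvine above Brookfield: 2.
Brookfield wins 21–2, a margin of 19.

19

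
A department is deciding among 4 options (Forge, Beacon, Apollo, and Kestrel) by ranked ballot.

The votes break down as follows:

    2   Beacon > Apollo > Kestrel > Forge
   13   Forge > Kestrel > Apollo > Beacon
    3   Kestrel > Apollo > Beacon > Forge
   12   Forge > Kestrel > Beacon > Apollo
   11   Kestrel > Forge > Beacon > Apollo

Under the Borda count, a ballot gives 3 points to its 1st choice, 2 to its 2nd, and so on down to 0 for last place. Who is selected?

Borda scores:
  Forge: 2·0 + 13·3 + 3·0 + 12·3 + 11·2 = 97
  Beacon: 2·3 + 13·0 + 3·1 + 12·1 + 11·1 = 32
  Apollo: 2·2 + 13·1 + 3·2 + 12·0 + 11·0 = 23
  Kestrel: 2·1 + 13·2 + 3·3 + 12·2 + 11·3 = 94
Forge has the highest total.

Forge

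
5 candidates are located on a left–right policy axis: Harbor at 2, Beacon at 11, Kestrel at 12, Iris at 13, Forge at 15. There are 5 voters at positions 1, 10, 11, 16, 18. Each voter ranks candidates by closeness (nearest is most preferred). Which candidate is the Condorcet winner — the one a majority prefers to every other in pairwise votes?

Beacon

With single-peaked preferences on a line, the Condorcet winner is the candidate closest to the median voter.
The median voter (position 11) is closest to Beacon at 11.
Check: Beacon vs Harbor — voters closer to Beacon: 4 of 5.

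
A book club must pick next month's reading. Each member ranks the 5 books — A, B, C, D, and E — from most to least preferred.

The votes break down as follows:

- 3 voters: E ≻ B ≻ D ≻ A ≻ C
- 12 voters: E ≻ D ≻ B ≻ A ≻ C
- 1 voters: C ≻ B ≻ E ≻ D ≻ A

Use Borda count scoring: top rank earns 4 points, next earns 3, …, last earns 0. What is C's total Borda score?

4

Borda scores:
  A: 3·1 + 12·1 + 0 = 15
  B: 3·3 + 12·2 + 3 = 36
  C: 3·0 + 12·0 + 4 = 4
  D: 3·2 + 12·3 + 1 = 43
  E: 3·4 + 12·4 + 2 = 62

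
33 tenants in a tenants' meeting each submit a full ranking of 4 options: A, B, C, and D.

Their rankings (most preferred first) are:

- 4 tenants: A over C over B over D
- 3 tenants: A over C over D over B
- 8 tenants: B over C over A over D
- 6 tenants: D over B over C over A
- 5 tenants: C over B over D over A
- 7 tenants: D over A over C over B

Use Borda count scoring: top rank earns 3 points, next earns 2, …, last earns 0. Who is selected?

C

Borda scores:
  A: 4·3 + 3·3 + 8·1 + 6·0 + 5·0 + 7·2 = 43
  B: 4·1 + 3·0 + 8·3 + 6·2 + 5·2 + 7·0 = 50
  C: 4·2 + 3·2 + 8·2 + 6·1 + 5·3 + 7·1 = 58
  D: 4·0 + 3·1 + 8·0 + 6·3 + 5·1 + 7·3 = 47
C has the highest total.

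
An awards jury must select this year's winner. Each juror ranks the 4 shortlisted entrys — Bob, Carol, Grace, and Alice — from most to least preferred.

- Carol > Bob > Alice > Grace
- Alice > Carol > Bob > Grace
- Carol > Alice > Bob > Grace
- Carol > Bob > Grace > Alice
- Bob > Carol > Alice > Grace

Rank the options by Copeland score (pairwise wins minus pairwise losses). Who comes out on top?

Pairwise results:
  Bob vs Carol: Carol wins 4–1.
  Bob vs Grace: Bob wins 5–0.
  Bob vs Alice: Bob wins 3–2.
  Carol vs Grace: Carol wins 5–0.
  Carol vs Alice: Carol wins 4–1.
  Grace vs Alice: Alice wins 4–1.
Copeland scores (wins − losses):
  Bob: 2 − 1 = 1
  Carol: 3 − 0 = 3
  Grace: 0 − 3 = -3
  Alice: 1 − 2 = -1
Carol has the best Copeland score.

Carol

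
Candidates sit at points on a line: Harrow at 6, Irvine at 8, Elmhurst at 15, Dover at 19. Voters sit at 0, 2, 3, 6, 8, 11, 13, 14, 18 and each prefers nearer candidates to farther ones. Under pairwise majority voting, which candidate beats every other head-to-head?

Irvine

With single-peaked preferences on a line, the Condorcet winner is the candidate closest to the median voter.
The median voter (position 8) is closest to Irvine at 8.
Check: Irvine vs Harrow — voters closer to Irvine: 5 of 9.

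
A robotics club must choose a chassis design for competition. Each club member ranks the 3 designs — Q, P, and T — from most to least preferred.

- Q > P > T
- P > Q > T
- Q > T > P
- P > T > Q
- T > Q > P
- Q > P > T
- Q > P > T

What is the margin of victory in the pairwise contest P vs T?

3

Ballots ranking P above T: 5.
Ballots ranking T above P: 2.
P wins 5–2, a margin of 3.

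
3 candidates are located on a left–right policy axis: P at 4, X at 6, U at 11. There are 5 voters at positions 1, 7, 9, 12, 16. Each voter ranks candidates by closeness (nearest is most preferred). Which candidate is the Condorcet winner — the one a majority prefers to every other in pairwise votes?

With single-peaked preferences on a line, the Condorcet winner is the candidate closest to the median voter.
The median voter (position 9) is closest to U at 11.
Check: U vs P — voters closer to U: 3 of 5.

U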